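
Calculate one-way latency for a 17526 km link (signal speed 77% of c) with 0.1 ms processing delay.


Speed = 0.77 * 3e5 km/s = 231000 km/s
Propagation delay = 17526 / 231000 = 0.0759 s = 75.8701 ms
Processing delay = 0.1 ms
Total one-way latency = 75.9701 ms


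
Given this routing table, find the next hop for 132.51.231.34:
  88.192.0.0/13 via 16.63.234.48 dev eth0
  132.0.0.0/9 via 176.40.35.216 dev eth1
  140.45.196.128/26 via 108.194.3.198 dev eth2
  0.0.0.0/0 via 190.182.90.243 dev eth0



Longest prefix match for 132.51.231.34:
  /13 88.192.0.0: no
  /9 132.0.0.0: MATCH
  /26 140.45.196.128: no
  /0 0.0.0.0: MATCH
Selected: next-hop 176.40.35.216 via eth1 (matched /9)


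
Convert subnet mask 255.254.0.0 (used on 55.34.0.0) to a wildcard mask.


Subnet mask: 255.254.0.0
Wildcard = 255.255.255.255 - subnet mask
255 - 255 = 0
255 - 254 = 1
255 - 0 = 255
255 - 0 = 255
Wildcard: 0.1.255.255


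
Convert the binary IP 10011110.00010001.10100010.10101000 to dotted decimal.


10011110 = 158
00010001 = 17
10100010 = 162
10101000 = 168
IP: 158.17.162.168


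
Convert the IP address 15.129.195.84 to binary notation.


15 = 00001111
129 = 10000001
195 = 11000011
84 = 01010100
Binary: 00001111.10000001.11000011.01010100


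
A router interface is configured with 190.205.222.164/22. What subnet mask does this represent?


/22 means 22 network bits, 10 host bits
Binary: 11111111111111111111110000000000
Mask: 255.255.252.0


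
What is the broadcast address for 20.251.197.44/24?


Network: 20.251.197.0/24
Host bits = 8
Set all host bits to 1:
Broadcast: 20.251.197.255


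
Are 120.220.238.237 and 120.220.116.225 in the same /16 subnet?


Mask: 255.255.0.0
120.220.238.237 AND mask = 120.220.0.0
120.220.116.225 AND mask = 120.220.0.0
Yes, same subnet (120.220.0.0)


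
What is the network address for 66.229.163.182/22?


IP:   01000010.11100101.10100011.10110110
Mask: 11111111.11111111.11111100.00000000
AND operation:
Net:  01000010.11100101.10100000.00000000
Network: 66.229.160.0/22


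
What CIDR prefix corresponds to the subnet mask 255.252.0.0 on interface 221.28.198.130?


Binary: 11111111.11111100.00000000.00000000
Count leading 1s
Prefix: /14


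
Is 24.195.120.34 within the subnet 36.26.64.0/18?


Subnet network: 36.26.64.0
Test IP AND mask: 24.195.64.0
No, 24.195.120.34 is not in 36.26.64.0/18


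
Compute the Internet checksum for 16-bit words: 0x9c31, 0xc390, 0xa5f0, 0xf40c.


Sum all words (with carry folding):
+ 0x9c31 = 0x9c31
+ 0xc390 = 0x5fc2
+ 0xa5f0 = 0x05b3
+ 0xf40c = 0xf9bf
One's complement: ~0xf9bf
Checksum = 0x0640


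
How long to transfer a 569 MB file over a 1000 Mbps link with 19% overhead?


Effective throughput = 1000 * (1 - 19/100) = 810 Mbps
File size in Mb = 569 * 8 = 4552 Mb
Time = 4552 / 810
Time = 5.6198 seconds


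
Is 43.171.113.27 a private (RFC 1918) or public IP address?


RFC 1918 private ranges:
  10.0.0.0/8 (10.0.0.0 - 10.255.255.255)
  172.16.0.0/12 (172.16.0.0 - 172.31.255.255)
  192.168.0.0/16 (192.168.0.0 - 192.168.255.255)
Public (not in any RFC 1918 range)


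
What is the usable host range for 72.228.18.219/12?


Network: 72.224.0.0
Broadcast: 72.239.255.255
First usable = network + 1
Last usable = broadcast - 1
Range: 72.224.0.1 to 72.239.255.254


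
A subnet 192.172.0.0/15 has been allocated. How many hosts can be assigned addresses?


Host bits = 32 - 15 = 17
Total addresses = 2^17 = 131072
Usable = total - 2 (network and broadcast)
Usable hosts: 131070


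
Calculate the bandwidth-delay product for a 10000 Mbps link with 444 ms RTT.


BDP = bandwidth * RTT
= 10000 Mbps * 444 ms
= 10000 * 1e6 * 444 / 1000 bits
= 4440000000 bits
= 555000000 bytes
= 541992.1875 KB
BDP = 4440000000 bits (555000000 bytes)


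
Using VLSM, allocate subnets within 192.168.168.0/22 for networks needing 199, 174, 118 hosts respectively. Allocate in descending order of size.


199 hosts -> /24 (254 usable): 192.168.168.0/24
174 hosts -> /24 (254 usable): 192.168.169.0/24
118 hosts -> /25 (126 usable): 192.168.170.0/25
Allocation: 192.168.168.0/24 (199 hosts, 254 usable); 192.168.169.0/24 (174 hosts, 254 usable); 192.168.170.0/25 (118 hosts, 126 usable)


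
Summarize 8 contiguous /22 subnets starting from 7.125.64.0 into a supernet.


Original prefix: /22
Number of subnets: 8 = 2^3
New prefix = 22 - 3 = 19
Supernet: 7.125.64.0/19


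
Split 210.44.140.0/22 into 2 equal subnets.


New prefix = 22 + 1 = 23
Each subnet has 512 addresses
  210.44.140.0/23
  210.44.142.0/23
Subnets: 210.44.140.0/23, 210.44.142.0/23


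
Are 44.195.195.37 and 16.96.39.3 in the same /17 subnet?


Mask: 255.255.128.0
44.195.195.37 AND mask = 44.195.128.0
16.96.39.3 AND mask = 16.96.0.0
No, different subnets (44.195.128.0 vs 16.96.0.0)


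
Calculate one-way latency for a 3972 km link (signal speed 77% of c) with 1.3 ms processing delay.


Speed = 0.77 * 3e5 km/s = 231000 km/s
Propagation delay = 3972 / 231000 = 0.0172 s = 17.1948 ms
Processing delay = 1.3 ms
Total one-way latency = 18.4948 ms


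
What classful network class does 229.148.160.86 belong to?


First octet: 229
Binary: 11100101
1110xxxx -> Class D (224-239)
Class D (multicast), default mask N/A


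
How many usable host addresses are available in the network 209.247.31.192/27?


Host bits = 32 - 27 = 5
Total addresses = 2^5 = 32
Usable = total - 2 (network and broadcast)
Usable hosts: 30


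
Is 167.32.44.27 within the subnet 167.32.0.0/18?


Subnet network: 167.32.0.0
Test IP AND mask: 167.32.0.0
Yes, 167.32.44.27 is in 167.32.0.0/18


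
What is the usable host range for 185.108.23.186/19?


Network: 185.108.0.0
Broadcast: 185.108.31.255
First usable = network + 1
Last usable = broadcast - 1
Range: 185.108.0.1 to 185.108.31.254


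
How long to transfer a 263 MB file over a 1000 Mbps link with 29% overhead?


Effective throughput = 1000 * (1 - 29/100) = 710 Mbps
File size in Mb = 263 * 8 = 2104 Mb
Time = 2104 / 710
Time = 2.9634 seconds


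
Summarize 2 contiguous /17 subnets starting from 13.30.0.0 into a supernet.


Original prefix: /17
Number of subnets: 2 = 2^1
New prefix = 17 - 1 = 16
Supernet: 13.30.0.0/16


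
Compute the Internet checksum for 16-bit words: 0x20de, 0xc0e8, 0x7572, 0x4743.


Sum all words (with carry folding):
+ 0x20de = 0x20de
+ 0xc0e8 = 0xe1c6
+ 0x7572 = 0x5739
+ 0x4743 = 0x9e7c
One's complement: ~0x9e7c
Checksum = 0x6183


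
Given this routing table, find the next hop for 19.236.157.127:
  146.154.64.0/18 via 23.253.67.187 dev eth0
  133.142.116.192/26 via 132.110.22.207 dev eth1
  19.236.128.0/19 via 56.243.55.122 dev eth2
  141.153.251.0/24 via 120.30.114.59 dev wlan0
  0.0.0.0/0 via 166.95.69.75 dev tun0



Longest prefix match for 19.236.157.127:
  /18 146.154.64.0: no
  /26 133.142.116.192: no
  /19 19.236.128.0: MATCH
  /24 141.153.251.0: no
  /0 0.0.0.0: MATCH
Selected: next-hop 56.243.55.122 via eth2 (matched /19)


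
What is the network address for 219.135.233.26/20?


IP:   11011011.10000111.11101001.00011010
Mask: 11111111.11111111.11110000.00000000
AND operation:
Net:  11011011.10000111.11100000.00000000
Network: 219.135.224.0/20


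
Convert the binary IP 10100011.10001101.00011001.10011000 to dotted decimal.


10100011 = 163
10001101 = 141
00011001 = 25
10011000 = 152
IP: 163.141.25.152


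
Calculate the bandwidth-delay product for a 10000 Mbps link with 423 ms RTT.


BDP = bandwidth * RTT
= 10000 Mbps * 423 ms
= 10000 * 1e6 * 423 / 1000 bits
= 4230000000 bits
= 528750000 bytes
= 516357.4219 KB
BDP = 4230000000 bits (528750000 bytes)


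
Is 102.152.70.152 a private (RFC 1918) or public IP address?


RFC 1918 private ranges:
  10.0.0.0/8 (10.0.0.0 - 10.255.255.255)
  172.16.0.0/12 (172.16.0.0 - 172.31.255.255)
  192.168.0.0/16 (192.168.0.0 - 192.168.255.255)
Public (not in any RFC 1918 range)


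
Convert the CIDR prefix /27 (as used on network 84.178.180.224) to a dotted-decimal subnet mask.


/27 means 27 network bits, 5 host bits
Binary: 11111111111111111111111111100000
Mask: 255.255.255.224


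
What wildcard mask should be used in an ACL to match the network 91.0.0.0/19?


Subnet mask: 255.255.224.0
Wildcard = 255.255.255.255 - subnet mask
255 - 255 = 0
255 - 255 = 0
255 - 224 = 31
255 - 0 = 255
Wildcard: 0.0.31.255


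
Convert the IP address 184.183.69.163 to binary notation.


184 = 10111000
183 = 10110111
69 = 01000101
163 = 10100011
Binary: 10111000.10110111.01000101.10100011


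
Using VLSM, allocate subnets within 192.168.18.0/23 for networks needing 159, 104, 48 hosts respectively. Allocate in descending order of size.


159 hosts -> /24 (254 usable): 192.168.18.0/24
104 hosts -> /25 (126 usable): 192.168.19.0/25
48 hosts -> /26 (62 usable): 192.168.19.128/26
Allocation: 192.168.18.0/24 (159 hosts, 254 usable); 192.168.19.0/25 (104 hosts, 126 usable); 192.168.19.128/26 (48 hosts, 62 usable)


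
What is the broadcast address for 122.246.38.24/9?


Network: 122.128.0.0/9
Host bits = 23
Set all host bits to 1:
Broadcast: 122.255.255.255


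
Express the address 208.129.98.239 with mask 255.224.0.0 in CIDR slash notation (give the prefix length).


Binary: 11111111.11100000.00000000.00000000
Count leading 1s
Prefix: /11


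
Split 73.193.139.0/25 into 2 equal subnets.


New prefix = 25 + 1 = 26
Each subnet has 64 addresses
  73.193.139.0/26
  73.193.139.64/26
Subnets: 73.193.139.0/26, 73.193.139.64/26


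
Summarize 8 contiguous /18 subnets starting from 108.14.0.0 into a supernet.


Original prefix: /18
Number of subnets: 8 = 2^3
New prefix = 18 - 3 = 15
Supernet: 108.14.0.0/15


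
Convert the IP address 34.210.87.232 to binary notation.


34 = 00100010
210 = 11010010
87 = 01010111
232 = 11101000
Binary: 00100010.11010010.01010111.11101000


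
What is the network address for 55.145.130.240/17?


IP:   00110111.10010001.10000010.11110000
Mask: 11111111.11111111.10000000.00000000
AND operation:
Net:  00110111.10010001.10000000.00000000
Network: 55.145.128.0/17


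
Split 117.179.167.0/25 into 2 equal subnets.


New prefix = 25 + 1 = 26
Each subnet has 64 addresses
  117.179.167.0/26
  117.179.167.64/26
Subnets: 117.179.167.0/26, 117.179.167.64/26


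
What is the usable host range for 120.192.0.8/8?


Network: 120.0.0.0
Broadcast: 120.255.255.255
First usable = network + 1
Last usable = broadcast - 1
Range: 120.0.0.1 to 120.255.255.254


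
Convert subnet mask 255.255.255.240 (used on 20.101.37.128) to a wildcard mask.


Subnet mask: 255.255.255.240
Wildcard = 255.255.255.255 - subnet mask
255 - 255 = 0
255 - 255 = 0
255 - 255 = 0
255 - 240 = 15
Wildcard: 0.0.0.15


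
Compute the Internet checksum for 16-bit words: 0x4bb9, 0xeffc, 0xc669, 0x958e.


Sum all words (with carry folding):
+ 0x4bb9 = 0x4bb9
+ 0xeffc = 0x3bb6
+ 0xc669 = 0x0220
+ 0x958e = 0x97ae
One's complement: ~0x97ae
Checksum = 0x6851


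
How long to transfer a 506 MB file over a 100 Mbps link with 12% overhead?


Effective throughput = 100 * (1 - 12/100) = 88 Mbps
File size in Mb = 506 * 8 = 4048 Mb
Time = 4048 / 88
Time = 46 seconds


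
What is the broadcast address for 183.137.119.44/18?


Network: 183.137.64.0/18
Host bits = 14
Set all host bits to 1:
Broadcast: 183.137.127.255


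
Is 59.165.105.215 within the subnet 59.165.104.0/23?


Subnet network: 59.165.104.0
Test IP AND mask: 59.165.104.0
Yes, 59.165.105.215 is in 59.165.104.0/23


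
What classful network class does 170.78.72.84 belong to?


First octet: 170
Binary: 10101010
10xxxxxx -> Class B (128-191)
Class B, default mask 255.255.0.0 (/16)


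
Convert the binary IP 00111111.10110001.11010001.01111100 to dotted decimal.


00111111 = 63
10110001 = 177
11010001 = 209
01111100 = 124
IP: 63.177.209.124


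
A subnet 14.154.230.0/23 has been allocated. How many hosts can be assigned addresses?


Host bits = 32 - 23 = 9
Total addresses = 2^9 = 512
Usable = total - 2 (network and broadcast)
Usable hosts: 510


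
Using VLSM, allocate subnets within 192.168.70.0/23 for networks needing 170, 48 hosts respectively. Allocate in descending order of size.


170 hosts -> /24 (254 usable): 192.168.70.0/24
48 hosts -> /26 (62 usable): 192.168.71.0/26
Allocation: 192.168.70.0/24 (170 hosts, 254 usable); 192.168.71.0/26 (48 hosts, 62 usable)


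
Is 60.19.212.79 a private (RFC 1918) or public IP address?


RFC 1918 private ranges:
  10.0.0.0/8 (10.0.0.0 - 10.255.255.255)
  172.16.0.0/12 (172.16.0.0 - 172.31.255.255)
  192.168.0.0/16 (192.168.0.0 - 192.168.255.255)
Public (not in any RFC 1918 range)


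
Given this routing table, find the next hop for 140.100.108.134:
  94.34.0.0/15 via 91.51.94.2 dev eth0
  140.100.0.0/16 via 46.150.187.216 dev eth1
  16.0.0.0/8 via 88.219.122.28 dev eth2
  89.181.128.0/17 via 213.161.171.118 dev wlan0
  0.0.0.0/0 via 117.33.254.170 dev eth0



Longest prefix match for 140.100.108.134:
  /15 94.34.0.0: no
  /16 140.100.0.0: MATCH
  /8 16.0.0.0: no
  /17 89.181.128.0: no
  /0 0.0.0.0: MATCH
Selected: next-hop 46.150.187.216 via eth1 (matched /16)


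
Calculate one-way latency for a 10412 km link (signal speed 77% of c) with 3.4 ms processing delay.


Speed = 0.77 * 3e5 km/s = 231000 km/s
Propagation delay = 10412 / 231000 = 0.0451 s = 45.0736 ms
Processing delay = 3.4 ms
Total one-way latency = 48.4736 ms


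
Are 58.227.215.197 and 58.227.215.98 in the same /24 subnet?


Mask: 255.255.255.0
58.227.215.197 AND mask = 58.227.215.0
58.227.215.98 AND mask = 58.227.215.0
Yes, same subnet (58.227.215.0)


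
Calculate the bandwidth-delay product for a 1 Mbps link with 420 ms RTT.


BDP = bandwidth * RTT
= 1 Mbps * 420 ms
= 1 * 1e6 * 420 / 1000 bits
= 420000 bits
= 52500 bytes
= 51.2695 KB
BDP = 420000 bits (52500 bytes)


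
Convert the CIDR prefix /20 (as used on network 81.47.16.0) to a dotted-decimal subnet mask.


/20 means 20 network bits, 12 host bits
Binary: 11111111111111111111000000000000
Mask: 255.255.240.0


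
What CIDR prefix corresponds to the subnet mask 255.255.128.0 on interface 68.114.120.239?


Binary: 11111111.11111111.10000000.00000000
Count leading 1s
Prefix: /17


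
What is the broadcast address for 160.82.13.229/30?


Network: 160.82.13.228/30
Host bits = 2
Set all host bits to 1:
Broadcast: 160.82.13.231


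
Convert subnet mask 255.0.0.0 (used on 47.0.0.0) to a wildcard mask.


Subnet mask: 255.0.0.0
Wildcard = 255.255.255.255 - subnet mask
255 - 255 = 0
255 - 0 = 255
255 - 0 = 255
255 - 0 = 255
Wildcard: 0.255.255.255


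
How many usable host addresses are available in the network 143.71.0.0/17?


Host bits = 32 - 17 = 15
Total addresses = 2^15 = 32768
Usable = total - 2 (network and broadcast)
Usable hosts: 32766


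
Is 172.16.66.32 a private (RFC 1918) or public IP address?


RFC 1918 private ranges:
  10.0.0.0/8 (10.0.0.0 - 10.255.255.255)
  172.16.0.0/12 (172.16.0.0 - 172.31.255.255)
  192.168.0.0/16 (192.168.0.0 - 192.168.255.255)
Private (in 172.16.0.0/12)


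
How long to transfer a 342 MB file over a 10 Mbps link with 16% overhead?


Effective throughput = 10 * (1 - 16/100) = 8.4 Mbps
File size in Mb = 342 * 8 = 2736 Mb
Time = 2736 / 8.4
Time = 325.7143 seconds


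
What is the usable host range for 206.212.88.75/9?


Network: 206.128.0.0
Broadcast: 206.255.255.255
First usable = network + 1
Last usable = broadcast - 1
Range: 206.128.0.1 to 206.255.255.254


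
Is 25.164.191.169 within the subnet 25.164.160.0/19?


Subnet network: 25.164.160.0
Test IP AND mask: 25.164.160.0
Yes, 25.164.191.169 is in 25.164.160.0/19


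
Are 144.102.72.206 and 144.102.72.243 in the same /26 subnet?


Mask: 255.255.255.192
144.102.72.206 AND mask = 144.102.72.192
144.102.72.243 AND mask = 144.102.72.192
Yes, same subnet (144.102.72.192)


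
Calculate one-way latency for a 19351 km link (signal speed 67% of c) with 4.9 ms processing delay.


Speed = 0.67 * 3e5 km/s = 201000 km/s
Propagation delay = 19351 / 201000 = 0.0963 s = 96.2736 ms
Processing delay = 4.9 ms
Total one-way latency = 101.1736 ms


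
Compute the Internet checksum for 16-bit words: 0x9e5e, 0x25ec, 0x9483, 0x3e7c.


Sum all words (with carry folding):
+ 0x9e5e = 0x9e5e
+ 0x25ec = 0xc44a
+ 0x9483 = 0x58ce
+ 0x3e7c = 0x974a
One's complement: ~0x974a
Checksum = 0x68b5


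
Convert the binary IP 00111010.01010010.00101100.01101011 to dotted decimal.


00111010 = 58
01010010 = 82
00101100 = 44
01101011 = 107
IP: 58.82.44.107


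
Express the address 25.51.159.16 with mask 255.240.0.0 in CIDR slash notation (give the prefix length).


Binary: 11111111.11110000.00000000.00000000
Count leading 1s
Prefix: /12


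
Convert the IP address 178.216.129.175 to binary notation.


178 = 10110010
216 = 11011000
129 = 10000001
175 = 10101111
Binary: 10110010.11011000.10000001.10101111


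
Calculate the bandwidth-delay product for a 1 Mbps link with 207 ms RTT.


BDP = bandwidth * RTT
= 1 Mbps * 207 ms
= 1 * 1e6 * 207 / 1000 bits
= 207000 bits
= 25875 bytes
= 25.2686 KB
BDP = 207000 bits (25875 bytes)


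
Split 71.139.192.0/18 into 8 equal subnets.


New prefix = 18 + 3 = 21
Each subnet has 2048 addresses
  71.139.192.0/21
  71.139.200.0/21
  71.139.208.0/21
  71.139.216.0/21
  71.139.224.0/21
  71.139.232.0/21
  71.139.240.0/21
  71.139.248.0/21
Subnets: 71.139.192.0/21, 71.139.200.0/21, 71.139.208.0/21, 71.139.216.0/21, 71.139.224.0/21, 71.139.232.0/21, 71.139.240.0/21, 71.139.248.0/21


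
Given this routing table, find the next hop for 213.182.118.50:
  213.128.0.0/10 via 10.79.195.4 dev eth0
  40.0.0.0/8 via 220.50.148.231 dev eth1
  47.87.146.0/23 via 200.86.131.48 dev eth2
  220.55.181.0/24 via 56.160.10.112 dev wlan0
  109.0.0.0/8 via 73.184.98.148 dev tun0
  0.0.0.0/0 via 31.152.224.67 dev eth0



Longest prefix match for 213.182.118.50:
  /10 213.128.0.0: MATCH
  /8 40.0.0.0: no
  /23 47.87.146.0: no
  /24 220.55.181.0: no
  /8 109.0.0.0: no
  /0 0.0.0.0: MATCH
Selected: next-hop 10.79.195.4 via eth0 (matched /10)


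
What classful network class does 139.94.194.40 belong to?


First octet: 139
Binary: 10001011
10xxxxxx -> Class B (128-191)
Class B, default mask 255.255.0.0 (/16)


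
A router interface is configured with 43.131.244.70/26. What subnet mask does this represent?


/26 means 26 network bits, 6 host bits
Binary: 11111111111111111111111111000000
Mask: 255.255.255.192


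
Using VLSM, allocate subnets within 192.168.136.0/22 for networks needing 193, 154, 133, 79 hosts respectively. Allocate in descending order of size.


193 hosts -> /24 (254 usable): 192.168.136.0/24
154 hosts -> /24 (254 usable): 192.168.137.0/24
133 hosts -> /24 (254 usable): 192.168.138.0/24
79 hosts -> /25 (126 usable): 192.168.139.0/25
Allocation: 192.168.136.0/24 (193 hosts, 254 usable); 192.168.137.0/24 (154 hosts, 254 usable); 192.168.138.0/24 (133 hosts, 254 usable); 192.168.139.0/25 (79 hosts, 126 usable)


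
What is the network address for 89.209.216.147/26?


IP:   01011001.11010001.11011000.10010011
Mask: 11111111.11111111.11111111.11000000
AND operation:
Net:  01011001.11010001.11011000.10000000
Network: 89.209.216.128/26


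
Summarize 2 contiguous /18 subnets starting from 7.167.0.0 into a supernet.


Original prefix: /18
Number of subnets: 2 = 2^1
New prefix = 18 - 1 = 17
Supernet: 7.167.0.0/17


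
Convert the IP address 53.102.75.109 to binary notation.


53 = 00110101
102 = 01100110
75 = 01001011
109 = 01101101
Binary: 00110101.01100110.01001011.01101101


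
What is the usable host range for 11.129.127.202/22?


Network: 11.129.124.0
Broadcast: 11.129.127.255
First usable = network + 1
Last usable = broadcast - 1
Range: 11.129.124.1 to 11.129.127.254


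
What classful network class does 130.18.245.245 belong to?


First octet: 130
Binary: 10000010
10xxxxxx -> Class B (128-191)
Class B, default mask 255.255.0.0 (/16)


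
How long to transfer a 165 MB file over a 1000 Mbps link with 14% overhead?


Effective throughput = 1000 * (1 - 14/100) = 860 Mbps
File size in Mb = 165 * 8 = 1320 Mb
Time = 1320 / 860
Time = 1.5349 seconds


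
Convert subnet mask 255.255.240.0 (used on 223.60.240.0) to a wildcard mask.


Subnet mask: 255.255.240.0
Wildcard = 255.255.255.255 - subnet mask
255 - 255 = 0
255 - 255 = 0
255 - 240 = 15
255 - 0 = 255
Wildcard: 0.0.15.255


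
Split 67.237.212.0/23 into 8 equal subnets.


New prefix = 23 + 3 = 26
Each subnet has 64 addresses
  67.237.212.0/26
  67.237.212.64/26
  67.237.212.128/26
  67.237.212.192/26
  67.237.213.0/26
  67.237.213.64/26
  67.237.213.128/26
  67.237.213.192/26
Subnets: 67.237.212.0/26, 67.237.212.64/26, 67.237.212.128/26, 67.237.212.192/26, 67.237.213.0/26, 67.237.213.64/26, 67.237.213.128/26, 67.237.213.192/26


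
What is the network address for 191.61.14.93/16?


IP:   10111111.00111101.00001110.01011101
Mask: 11111111.11111111.00000000.00000000
AND operation:
Net:  10111111.00111101.00000000.00000000
Network: 191.61.0.0/16


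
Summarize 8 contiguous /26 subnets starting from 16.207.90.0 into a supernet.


Original prefix: /26
Number of subnets: 8 = 2^3
New prefix = 26 - 3 = 23
Supernet: 16.207.90.0/23


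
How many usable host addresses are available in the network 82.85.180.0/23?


Host bits = 32 - 23 = 9
Total addresses = 2^9 = 512
Usable = total - 2 (network and broadcast)
Usable hosts: 510


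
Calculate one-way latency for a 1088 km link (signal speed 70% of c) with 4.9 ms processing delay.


Speed = 0.7 * 3e5 km/s = 210000 km/s
Propagation delay = 1088 / 210000 = 0.0052 s = 5.181 ms
Processing delay = 4.9 ms
Total one-way latency = 10.081 ms


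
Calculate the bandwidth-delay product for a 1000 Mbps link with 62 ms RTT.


BDP = bandwidth * RTT
= 1000 Mbps * 62 ms
= 1000 * 1e6 * 62 / 1000 bits
= 62000000 bits
= 7750000 bytes
= 7568.3594 KB
BDP = 62000000 bits (7750000 bytes)


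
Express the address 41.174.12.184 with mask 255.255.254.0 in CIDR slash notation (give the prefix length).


Binary: 11111111.11111111.11111110.00000000
Count leading 1s
Prefix: /23


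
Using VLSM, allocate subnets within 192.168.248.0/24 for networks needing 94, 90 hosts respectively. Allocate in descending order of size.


94 hosts -> /25 (126 usable): 192.168.248.0/25
90 hosts -> /25 (126 usable): 192.168.248.128/25
Allocation: 192.168.248.0/25 (94 hosts, 126 usable); 192.168.248.128/25 (90 hosts, 126 usable)


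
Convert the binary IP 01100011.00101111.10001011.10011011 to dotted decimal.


01100011 = 99
00101111 = 47
10001011 = 139
10011011 = 155
IP: 99.47.139.155


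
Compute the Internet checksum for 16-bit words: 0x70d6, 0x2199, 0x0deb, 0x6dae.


Sum all words (with carry folding):
+ 0x70d6 = 0x70d6
+ 0x2199 = 0x926f
+ 0x0deb = 0xa05a
+ 0x6dae = 0x0e09
One's complement: ~0x0e09
Checksum = 0xf1f6


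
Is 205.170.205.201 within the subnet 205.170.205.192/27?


Subnet network: 205.170.205.192
Test IP AND mask: 205.170.205.192
Yes, 205.170.205.201 is in 205.170.205.192/27


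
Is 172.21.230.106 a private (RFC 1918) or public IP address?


RFC 1918 private ranges:
  10.0.0.0/8 (10.0.0.0 - 10.255.255.255)
  172.16.0.0/12 (172.16.0.0 - 172.31.255.255)
  192.168.0.0/16 (192.168.0.0 - 192.168.255.255)
Private (in 172.16.0.0/12)


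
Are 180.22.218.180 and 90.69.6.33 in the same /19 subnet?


Mask: 255.255.224.0
180.22.218.180 AND mask = 180.22.192.0
90.69.6.33 AND mask = 90.69.0.0
No, different subnets (180.22.192.0 vs 90.69.0.0)


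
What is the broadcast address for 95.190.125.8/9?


Network: 95.128.0.0/9
Host bits = 23
Set all host bits to 1:
Broadcast: 95.255.255.255


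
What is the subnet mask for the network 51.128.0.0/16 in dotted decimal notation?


/16 means 16 network bits, 16 host bits
Binary: 11111111111111110000000000000000
Mask: 255.255.0.0


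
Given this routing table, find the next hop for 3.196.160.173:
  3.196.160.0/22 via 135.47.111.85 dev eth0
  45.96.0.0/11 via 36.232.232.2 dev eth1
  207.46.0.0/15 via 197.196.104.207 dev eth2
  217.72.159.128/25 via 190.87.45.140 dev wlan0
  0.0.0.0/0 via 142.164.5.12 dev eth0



Longest prefix match for 3.196.160.173:
  /22 3.196.160.0: MATCH
  /11 45.96.0.0: no
  /15 207.46.0.0: no
  /25 217.72.159.128: no
  /0 0.0.0.0: MATCH
Selected: next-hop 135.47.111.85 via eth0 (matched /22)


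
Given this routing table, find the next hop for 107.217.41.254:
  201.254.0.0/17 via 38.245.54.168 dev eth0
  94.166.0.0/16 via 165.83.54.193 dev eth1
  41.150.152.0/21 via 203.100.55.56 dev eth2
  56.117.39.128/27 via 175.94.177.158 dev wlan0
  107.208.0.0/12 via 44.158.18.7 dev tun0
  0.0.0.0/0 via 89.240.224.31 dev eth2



Longest prefix match for 107.217.41.254:
  /17 201.254.0.0: no
  /16 94.166.0.0: no
  /21 41.150.152.0: no
  /27 56.117.39.128: no
  /12 107.208.0.0: MATCH
  /0 0.0.0.0: MATCH
Selected: next-hop 44.158.18.7 via tun0 (matched /12)


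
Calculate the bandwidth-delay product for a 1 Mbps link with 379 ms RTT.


BDP = bandwidth * RTT
= 1 Mbps * 379 ms
= 1 * 1e6 * 379 / 1000 bits
= 379000 bits
= 47375 bytes
= 46.2646 KB
BDP = 379000 bits (47375 bytes)


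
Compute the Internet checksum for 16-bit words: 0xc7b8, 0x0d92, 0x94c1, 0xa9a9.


Sum all words (with carry folding):
+ 0xc7b8 = 0xc7b8
+ 0x0d92 = 0xd54a
+ 0x94c1 = 0x6a0c
+ 0xa9a9 = 0x13b6
One's complement: ~0x13b6
Checksum = 0xec49


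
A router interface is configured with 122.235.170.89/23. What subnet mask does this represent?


/23 means 23 network bits, 9 host bits
Binary: 11111111111111111111111000000000
Mask: 255.255.254.0


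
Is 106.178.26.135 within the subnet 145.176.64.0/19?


Subnet network: 145.176.64.0
Test IP AND mask: 106.178.0.0
No, 106.178.26.135 is not in 145.176.64.0/19


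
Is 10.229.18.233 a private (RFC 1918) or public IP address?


RFC 1918 private ranges:
  10.0.0.0/8 (10.0.0.0 - 10.255.255.255)
  172.16.0.0/12 (172.16.0.0 - 172.31.255.255)
  192.168.0.0/16 (192.168.0.0 - 192.168.255.255)
Private (in 10.0.0.0/8)


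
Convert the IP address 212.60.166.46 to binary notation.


212 = 11010100
60 = 00111100
166 = 10100110
46 = 00101110
Binary: 11010100.00111100.10100110.00101110


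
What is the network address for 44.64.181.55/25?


IP:   00101100.01000000.10110101.00110111
Mask: 11111111.11111111.11111111.10000000
AND operation:
Net:  00101100.01000000.10110101.00000000
Network: 44.64.181.0/25


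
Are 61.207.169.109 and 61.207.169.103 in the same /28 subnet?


Mask: 255.255.255.240
61.207.169.109 AND mask = 61.207.169.96
61.207.169.103 AND mask = 61.207.169.96
Yes, same subnet (61.207.169.96)


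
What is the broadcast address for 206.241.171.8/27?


Network: 206.241.171.0/27
Host bits = 5
Set all host bits to 1:
Broadcast: 206.241.171.31


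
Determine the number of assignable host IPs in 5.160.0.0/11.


Host bits = 32 - 11 = 21
Total addresses = 2^21 = 2097152
Usable = total - 2 (network and broadcast)
Usable hosts: 2097150


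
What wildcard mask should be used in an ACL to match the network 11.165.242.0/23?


Subnet mask: 255.255.254.0
Wildcard = 255.255.255.255 - subnet mask
255 - 255 = 0
255 - 255 = 0
255 - 254 = 1
255 - 0 = 255
Wildcard: 0.0.1.255


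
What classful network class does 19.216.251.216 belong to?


First octet: 19
Binary: 00010011
0xxxxxxx -> Class A (1-126)
Class A, default mask 255.0.0.0 (/8)


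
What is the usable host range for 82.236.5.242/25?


Network: 82.236.5.128
Broadcast: 82.236.5.255
First usable = network + 1
Last usable = broadcast - 1
Range: 82.236.5.129 to 82.236.5.254


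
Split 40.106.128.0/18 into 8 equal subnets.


New prefix = 18 + 3 = 21
Each subnet has 2048 addresses
  40.106.128.0/21
  40.106.136.0/21
  40.106.144.0/21
  40.106.152.0/21
  40.106.160.0/21
  40.106.168.0/21
  40.106.176.0/21
  40.106.184.0/21
Subnets: 40.106.128.0/21, 40.106.136.0/21, 40.106.144.0/21, 40.106.152.0/21, 40.106.160.0/21, 40.106.168.0/21, 40.106.176.0/21, 40.106.184.0/21


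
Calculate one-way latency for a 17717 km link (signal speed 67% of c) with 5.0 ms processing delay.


Speed = 0.67 * 3e5 km/s = 201000 km/s
Propagation delay = 17717 / 201000 = 0.0881 s = 88.1443 ms
Processing delay = 5.0 ms
Total one-way latency = 93.1443 ms


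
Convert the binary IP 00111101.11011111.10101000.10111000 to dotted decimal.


00111101 = 61
11011111 = 223
10101000 = 168
10111000 = 184
IP: 61.223.168.184


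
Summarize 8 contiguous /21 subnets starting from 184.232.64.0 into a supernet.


Original prefix: /21
Number of subnets: 8 = 2^3
New prefix = 21 - 3 = 18
Supernet: 184.232.64.0/18


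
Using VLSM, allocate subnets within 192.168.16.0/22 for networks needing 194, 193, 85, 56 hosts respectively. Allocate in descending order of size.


194 hosts -> /24 (254 usable): 192.168.16.0/24
193 hosts -> /24 (254 usable): 192.168.17.0/24
85 hosts -> /25 (126 usable): 192.168.18.0/25
56 hosts -> /26 (62 usable): 192.168.18.128/26
Allocation: 192.168.16.0/24 (194 hosts, 254 usable); 192.168.17.0/24 (193 hosts, 254 usable); 192.168.18.0/25 (85 hosts, 126 usable); 192.168.18.128/26 (56 hosts, 62 usable)


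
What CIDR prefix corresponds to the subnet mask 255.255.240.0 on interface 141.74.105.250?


Binary: 11111111.11111111.11110000.00000000
Count leading 1s
Prefix: /20


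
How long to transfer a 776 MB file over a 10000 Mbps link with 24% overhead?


Effective throughput = 10000 * (1 - 24/100) = 7600 Mbps
File size in Mb = 776 * 8 = 6208 Mb
Time = 6208 / 7600
Time = 0.8168 seconds


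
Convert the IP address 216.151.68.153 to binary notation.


216 = 11011000
151 = 10010111
68 = 01000100
153 = 10011001
Binary: 11011000.10010111.01000100.10011001


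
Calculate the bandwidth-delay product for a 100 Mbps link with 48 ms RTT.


BDP = bandwidth * RTT
= 100 Mbps * 48 ms
= 100 * 1e6 * 48 / 1000 bits
= 4800000 bits
= 600000 bytes
= 585.9375 KB
BDP = 4800000 bits (600000 bytes)


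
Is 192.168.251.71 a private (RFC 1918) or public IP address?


RFC 1918 private ranges:
  10.0.0.0/8 (10.0.0.0 - 10.255.255.255)
  172.16.0.0/12 (172.16.0.0 - 172.31.255.255)
  192.168.0.0/16 (192.168.0.0 - 192.168.255.255)
Private (in 192.168.0.0/16)


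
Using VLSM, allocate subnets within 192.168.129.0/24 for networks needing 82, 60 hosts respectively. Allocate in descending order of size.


82 hosts -> /25 (126 usable): 192.168.129.0/25
60 hosts -> /26 (62 usable): 192.168.129.128/26
Allocation: 192.168.129.0/25 (82 hosts, 126 usable); 192.168.129.128/26 (60 hosts, 62 usable)


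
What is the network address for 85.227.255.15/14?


IP:   01010101.11100011.11111111.00001111
Mask: 11111111.11111100.00000000.00000000
AND operation:
Net:  01010101.11100000.00000000.00000000
Network: 85.224.0.0/14


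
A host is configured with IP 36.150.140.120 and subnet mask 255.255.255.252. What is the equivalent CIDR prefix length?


Binary: 11111111.11111111.11111111.11111100
Count leading 1s
Prefix: /30


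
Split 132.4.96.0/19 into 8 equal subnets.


New prefix = 19 + 3 = 22
Each subnet has 1024 addresses
  132.4.96.0/22
  132.4.100.0/22
  132.4.104.0/22
  132.4.108.0/22
  132.4.112.0/22
  132.4.116.0/22
  132.4.120.0/22
  132.4.124.0/22
Subnets: 132.4.96.0/22, 132.4.100.0/22, 132.4.104.0/22, 132.4.108.0/22, 132.4.112.0/22, 132.4.116.0/22, 132.4.120.0/22, 132.4.124.0/22


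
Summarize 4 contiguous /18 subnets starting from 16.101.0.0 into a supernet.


Original prefix: /18
Number of subnets: 4 = 2^2
New prefix = 18 - 2 = 16
Supernet: 16.101.0.0/16


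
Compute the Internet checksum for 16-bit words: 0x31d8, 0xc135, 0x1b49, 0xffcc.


Sum all words (with carry folding):
+ 0x31d8 = 0x31d8
+ 0xc135 = 0xf30d
+ 0x1b49 = 0x0e57
+ 0xffcc = 0x0e24
One's complement: ~0x0e24
Checksum = 0xf1db


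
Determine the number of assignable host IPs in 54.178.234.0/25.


Host bits = 32 - 25 = 7
Total addresses = 2^7 = 128
Usable = total - 2 (network and broadcast)
Usable hosts: 126


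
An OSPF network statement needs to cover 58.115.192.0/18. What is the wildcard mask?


Subnet mask: 255.255.192.0
Wildcard = 255.255.255.255 - subnet mask
255 - 255 = 0
255 - 255 = 0
255 - 192 = 63
255 - 0 = 255
Wildcard: 0.0.63.255


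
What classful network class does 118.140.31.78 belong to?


First octet: 118
Binary: 01110110
0xxxxxxx -> Class A (1-126)
Class A, default mask 255.0.0.0 (/8)


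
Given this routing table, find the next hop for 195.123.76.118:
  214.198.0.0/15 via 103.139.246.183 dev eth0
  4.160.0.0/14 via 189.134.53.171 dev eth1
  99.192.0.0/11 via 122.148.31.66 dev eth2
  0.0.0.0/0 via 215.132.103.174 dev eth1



Longest prefix match for 195.123.76.118:
  /15 214.198.0.0: no
  /14 4.160.0.0: no
  /11 99.192.0.0: no
  /0 0.0.0.0: MATCH
Selected: next-hop 215.132.103.174 via eth1 (matched /0)


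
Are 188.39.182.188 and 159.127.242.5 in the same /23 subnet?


Mask: 255.255.254.0
188.39.182.188 AND mask = 188.39.182.0
159.127.242.5 AND mask = 159.127.242.0
No, different subnets (188.39.182.0 vs 159.127.242.0)


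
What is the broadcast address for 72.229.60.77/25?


Network: 72.229.60.0/25
Host bits = 7
Set all host bits to 1:
Broadcast: 72.229.60.127


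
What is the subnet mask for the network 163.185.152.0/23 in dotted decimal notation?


/23 means 23 network bits, 9 host bits
Binary: 11111111111111111111111000000000
Mask: 255.255.254.0


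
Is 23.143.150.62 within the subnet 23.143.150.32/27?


Subnet network: 23.143.150.32
Test IP AND mask: 23.143.150.32
Yes, 23.143.150.62 is in 23.143.150.32/27


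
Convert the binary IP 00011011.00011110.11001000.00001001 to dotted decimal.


00011011 = 27
00011110 = 30
11001000 = 200
00001001 = 9
IP: 27.30.200.9


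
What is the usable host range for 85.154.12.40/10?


Network: 85.128.0.0
Broadcast: 85.191.255.255
First usable = network + 1
Last usable = broadcast - 1
Range: 85.128.0.1 to 85.191.255.254


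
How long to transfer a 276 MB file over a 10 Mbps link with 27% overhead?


Effective throughput = 10 * (1 - 27/100) = 7.3 Mbps
File size in Mb = 276 * 8 = 2208 Mb
Time = 2208 / 7.3
Time = 302.4658 seconds


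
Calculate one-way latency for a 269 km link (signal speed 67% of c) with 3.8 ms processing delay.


Speed = 0.67 * 3e5 km/s = 201000 km/s
Propagation delay = 269 / 201000 = 0.0013 s = 1.3383 ms
Processing delay = 3.8 ms
Total one-way latency = 5.1383 ms


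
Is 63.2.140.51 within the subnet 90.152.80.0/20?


Subnet network: 90.152.80.0
Test IP AND mask: 63.2.128.0
No, 63.2.140.51 is not in 90.152.80.0/20


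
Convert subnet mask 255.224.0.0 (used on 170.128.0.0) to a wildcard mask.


Subnet mask: 255.224.0.0
Wildcard = 255.255.255.255 - subnet mask
255 - 255 = 0
255 - 224 = 31
255 - 0 = 255
255 - 0 = 255
Wildcard: 0.31.255.255


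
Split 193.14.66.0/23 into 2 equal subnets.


New prefix = 23 + 1 = 24
Each subnet has 256 addresses
  193.14.66.0/24
  193.14.67.0/24
Subnets: 193.14.66.0/24, 193.14.67.0/24


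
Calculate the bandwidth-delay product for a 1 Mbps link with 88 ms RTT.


BDP = bandwidth * RTT
= 1 Mbps * 88 ms
= 1 * 1e6 * 88 / 1000 bits
= 88000 bits
= 11000 bytes
= 10.7422 KB
BDP = 88000 bits (11000 bytes)


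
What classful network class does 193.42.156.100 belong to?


First octet: 193
Binary: 11000001
110xxxxx -> Class C (192-223)
Class C, default mask 255.255.255.0 (/24)


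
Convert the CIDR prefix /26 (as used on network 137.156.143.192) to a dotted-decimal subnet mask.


/26 means 26 network bits, 6 host bits
Binary: 11111111111111111111111111000000
Mask: 255.255.255.192


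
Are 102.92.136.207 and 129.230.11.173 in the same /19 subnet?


Mask: 255.255.224.0
102.92.136.207 AND mask = 102.92.128.0
129.230.11.173 AND mask = 129.230.0.0
No, different subnets (102.92.128.0 vs 129.230.0.0)


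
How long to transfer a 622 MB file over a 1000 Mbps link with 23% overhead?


Effective throughput = 1000 * (1 - 23/100) = 770 Mbps
File size in Mb = 622 * 8 = 4976 Mb
Time = 4976 / 770
Time = 6.4623 seconds


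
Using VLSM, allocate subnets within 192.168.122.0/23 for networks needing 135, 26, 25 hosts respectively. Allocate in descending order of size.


135 hosts -> /24 (254 usable): 192.168.122.0/24
26 hosts -> /27 (30 usable): 192.168.123.0/27
25 hosts -> /27 (30 usable): 192.168.123.32/27
Allocation: 192.168.122.0/24 (135 hosts, 254 usable); 192.168.123.0/27 (26 hosts, 30 usable); 192.168.123.32/27 (25 hosts, 30 usable)


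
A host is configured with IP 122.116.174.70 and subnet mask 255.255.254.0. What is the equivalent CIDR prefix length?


Binary: 11111111.11111111.11111110.00000000
Count leading 1s
Prefix: /23


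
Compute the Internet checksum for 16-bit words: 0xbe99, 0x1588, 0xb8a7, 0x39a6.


Sum all words (with carry folding):
+ 0xbe99 = 0xbe99
+ 0x1588 = 0xd421
+ 0xb8a7 = 0x8cc9
+ 0x39a6 = 0xc66f
One's complement: ~0xc66f
Checksum = 0x3990


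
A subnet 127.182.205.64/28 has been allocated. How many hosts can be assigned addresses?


Host bits = 32 - 28 = 4
Total addresses = 2^4 = 16
Usable = total - 2 (network and broadcast)
Usable hosts: 14


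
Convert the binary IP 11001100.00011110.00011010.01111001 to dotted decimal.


11001100 = 204
00011110 = 30
00011010 = 26
01111001 = 121
IP: 204.30.26.121


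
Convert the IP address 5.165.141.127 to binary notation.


5 = 00000101
165 = 10100101
141 = 10001101
127 = 01111111
Binary: 00000101.10100101.10001101.01111111


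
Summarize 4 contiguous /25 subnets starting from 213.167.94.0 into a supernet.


Original prefix: /25
Number of subnets: 4 = 2^2
New prefix = 25 - 2 = 23
Supernet: 213.167.94.0/23


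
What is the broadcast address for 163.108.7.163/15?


Network: 163.108.0.0/15
Host bits = 17
Set all host bits to 1:
Broadcast: 163.109.255.255


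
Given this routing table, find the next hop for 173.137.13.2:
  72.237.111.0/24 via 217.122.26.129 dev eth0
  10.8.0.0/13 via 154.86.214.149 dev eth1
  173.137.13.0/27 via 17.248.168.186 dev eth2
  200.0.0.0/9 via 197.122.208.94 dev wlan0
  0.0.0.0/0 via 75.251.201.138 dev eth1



Longest prefix match for 173.137.13.2:
  /24 72.237.111.0: no
  /13 10.8.0.0: no
  /27 173.137.13.0: MATCH
  /9 200.0.0.0: no
  /0 0.0.0.0: MATCH
Selected: next-hop 17.248.168.186 via eth2 (matched /27)


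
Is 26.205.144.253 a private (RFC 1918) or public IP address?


RFC 1918 private ranges:
  10.0.0.0/8 (10.0.0.0 - 10.255.255.255)
  172.16.0.0/12 (172.16.0.0 - 172.31.255.255)
  192.168.0.0/16 (192.168.0.0 - 192.168.255.255)
Public (not in any RFC 1918 range)


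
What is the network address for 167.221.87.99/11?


IP:   10100111.11011101.01010111.01100011
Mask: 11111111.11100000.00000000.00000000
AND operation:
Net:  10100111.11000000.00000000.00000000
Network: 167.192.0.0/11


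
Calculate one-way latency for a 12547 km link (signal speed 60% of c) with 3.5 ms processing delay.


Speed = 0.6 * 3e5 km/s = 180000 km/s
Propagation delay = 12547 / 180000 = 0.0697 s = 69.7056 ms
Processing delay = 3.5 ms
Total one-way latency = 73.2056 ms


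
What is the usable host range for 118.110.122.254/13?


Network: 118.104.0.0
Broadcast: 118.111.255.255
First usable = network + 1
Last usable = broadcast - 1
Range: 118.104.0.1 to 118.111.255.254


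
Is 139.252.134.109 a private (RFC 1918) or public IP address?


RFC 1918 private ranges:
  10.0.0.0/8 (10.0.0.0 - 10.255.255.255)
  172.16.0.0/12 (172.16.0.0 - 172.31.255.255)
  192.168.0.0/16 (192.168.0.0 - 192.168.255.255)
Public (not in any RFC 1918 range)


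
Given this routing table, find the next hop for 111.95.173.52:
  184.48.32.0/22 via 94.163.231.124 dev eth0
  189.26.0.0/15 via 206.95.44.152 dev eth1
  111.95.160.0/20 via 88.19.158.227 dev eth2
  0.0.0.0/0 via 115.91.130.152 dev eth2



Longest prefix match for 111.95.173.52:
  /22 184.48.32.0: no
  /15 189.26.0.0: no
  /20 111.95.160.0: MATCH
  /0 0.0.0.0: MATCH
Selected: next-hop 88.19.158.227 via eth2 (matched /20)
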